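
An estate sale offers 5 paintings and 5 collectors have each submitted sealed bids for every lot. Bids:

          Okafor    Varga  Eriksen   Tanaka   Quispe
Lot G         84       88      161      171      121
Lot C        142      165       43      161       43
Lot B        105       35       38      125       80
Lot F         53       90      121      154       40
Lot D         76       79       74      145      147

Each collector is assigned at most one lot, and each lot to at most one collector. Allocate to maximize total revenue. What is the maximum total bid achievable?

Optimal: Okafor→Lot B ($105), Varga→Lot C ($165), Eriksen→Lot G ($161), Tanaka→Lot F ($154), Quispe→Lot D ($147) — total 105+165+161+154+147 = $732.
Column-greedy (each lot in turn goes to its best remaining collector) gives $709, worse by 23.
Every other assignment is strictly worse.

Maximum total: $732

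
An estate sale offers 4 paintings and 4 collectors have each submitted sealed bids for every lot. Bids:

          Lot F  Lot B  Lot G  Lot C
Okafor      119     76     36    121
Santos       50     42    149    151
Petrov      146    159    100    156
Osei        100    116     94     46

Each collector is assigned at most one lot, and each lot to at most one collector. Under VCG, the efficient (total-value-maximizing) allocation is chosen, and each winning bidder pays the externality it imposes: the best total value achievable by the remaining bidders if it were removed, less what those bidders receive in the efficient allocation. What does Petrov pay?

Efficient allocation: Okafor→Lot F ($119), Santos→Lot G ($149), Petrov→Lot C ($156), Osei→Lot B ($116); total welfare W = $540.
Petrov receives Lot C at value $156, so the others get W − 156 = $384.
Without Petrov: best allocation of the remaining 3 bidders over all 4 lots is Okafor→Lot F ($119), Santos→Lot C ($151), Osei→Lot B ($116), total $386.
VCG payment = (others' best without Petrov) − (others' welfare with Petrov) = 386 − 384 = $2.

Petrov pays $2.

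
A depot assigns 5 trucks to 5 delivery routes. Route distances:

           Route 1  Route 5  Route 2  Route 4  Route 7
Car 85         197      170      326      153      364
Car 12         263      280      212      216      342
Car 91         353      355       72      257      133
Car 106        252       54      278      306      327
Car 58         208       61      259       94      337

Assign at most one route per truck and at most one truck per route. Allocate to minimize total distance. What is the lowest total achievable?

Optimal: Car 85→Route 1 (197 km), Car 12→Route 2 (212 km), Car 91→Route 7 (133 km), Car 106→Route 5 (54 km), Car 58→Route 4 (94 km) — total 197+212+133+54+94 = 690 km.
Column-greedy (each route in turn goes to its cheapest remaining truck) gives 759 km, worse by 69.
Next-best assignment: Car 85→Route 1, Car 12→Route 7, Car 91→Route 2, Car 106→Route 5, Car 58→Route 4 = 759 km.
Swapping Car 85↔Car 12 (Car 85→Route 2 326 km, Car 12→Route 1 263 km) adds 180.
No other one-to-one assignment undercuts 690 km.

Min total: 690 km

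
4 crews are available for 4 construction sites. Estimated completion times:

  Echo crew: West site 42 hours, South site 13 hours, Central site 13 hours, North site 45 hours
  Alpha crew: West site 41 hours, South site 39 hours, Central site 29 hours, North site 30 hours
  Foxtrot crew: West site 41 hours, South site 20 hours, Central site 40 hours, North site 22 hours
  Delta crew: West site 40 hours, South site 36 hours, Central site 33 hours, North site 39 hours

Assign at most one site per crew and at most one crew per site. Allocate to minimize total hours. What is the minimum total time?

Minimum total: 103 hours

Optimal: Echo crew→Central site (13 hours), Alpha crew→North site (30 hours), Foxtrot crew→South site (20 hours), Delta crew→West site (40 hours) — total 13+30+20+40 = 103 hours.
Row-greedy (each crew in turn takes its cheapest remaining site) gives 104 hours, worse by 1.
Next-best assignment: Echo crew→South site, Alpha crew→Central site, Foxtrot crew→North site, Delta crew→West site = 104 hours.
Swapping Echo crew↔Foxtrot crew (Echo crew→South site 13 hours, Foxtrot crew→Central site 40 hours) adds 20.
Checked against all permutations: 103 hours is optimal.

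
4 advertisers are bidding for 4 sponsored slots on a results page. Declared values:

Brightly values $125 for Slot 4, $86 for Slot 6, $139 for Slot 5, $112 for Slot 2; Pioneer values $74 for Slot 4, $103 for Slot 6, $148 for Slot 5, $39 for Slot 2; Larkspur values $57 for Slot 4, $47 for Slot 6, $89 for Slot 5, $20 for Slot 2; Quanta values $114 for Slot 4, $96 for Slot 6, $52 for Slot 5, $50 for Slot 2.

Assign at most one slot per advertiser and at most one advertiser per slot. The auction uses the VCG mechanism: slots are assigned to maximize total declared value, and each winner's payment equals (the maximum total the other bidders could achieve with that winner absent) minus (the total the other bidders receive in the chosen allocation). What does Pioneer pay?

Efficient allocation: Brightly→Slot 2 ($112), Pioneer→Slot 5 ($148), Larkspur→Slot 6 ($47), Quanta→Slot 4 ($114); total welfare W = $421.
Pioneer receives Slot 5 at value $148, so the others get W − 148 = $273.
Without Pioneer: best allocation of the remaining 3 bidders over all 4 slots is Brightly→Slot 2 ($112), Larkspur→Slot 5 ($89), Quanta→Slot 4 ($114), total $315.
VCG payment = (others' best without Pioneer) − (others' welfare with Pioneer) = 315 − 273 = $42.

Pioneer pays $42.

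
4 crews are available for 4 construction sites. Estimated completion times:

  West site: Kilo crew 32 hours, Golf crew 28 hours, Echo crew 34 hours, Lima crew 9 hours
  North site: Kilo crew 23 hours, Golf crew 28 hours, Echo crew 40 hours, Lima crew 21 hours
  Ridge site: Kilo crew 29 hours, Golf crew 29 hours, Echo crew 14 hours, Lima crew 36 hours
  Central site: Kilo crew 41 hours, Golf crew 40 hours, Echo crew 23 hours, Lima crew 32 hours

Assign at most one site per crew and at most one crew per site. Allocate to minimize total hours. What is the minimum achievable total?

Min total: 84 hours

Optimal: Kilo crew→North site (23 hours), Golf crew→Ridge site (29 hours), Echo crew→Central site (23 hours), Lima crew→West site (9 hours) — total 23+29+23+9 = 84 hours.
Column-greedy (each site in turn goes to its cheapest remaining crew) gives 86 hours, worse by 2.
Next-best assignment: Kilo crew→North site, Golf crew→Central site, Echo crew→Ridge site, Lima crew→West site = 86 hours.
No other one-to-one assignment undercuts 84 hours.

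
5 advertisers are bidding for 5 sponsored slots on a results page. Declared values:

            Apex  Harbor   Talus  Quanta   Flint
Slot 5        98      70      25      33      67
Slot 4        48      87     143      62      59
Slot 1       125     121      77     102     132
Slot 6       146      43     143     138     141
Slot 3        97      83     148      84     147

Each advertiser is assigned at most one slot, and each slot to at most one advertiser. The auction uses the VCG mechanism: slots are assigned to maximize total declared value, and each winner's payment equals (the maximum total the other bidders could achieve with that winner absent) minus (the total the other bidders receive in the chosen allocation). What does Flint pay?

Flint pays $5.

Efficient allocation: Apex→Slot 5 ($98), Harbor→Slot 1 ($121), Talus→Slot 4 ($143), Quanta→Slot 6 ($138), Flint→Slot 3 ($147); total welfare W = $647.
Flint receives Slot 3 at value $147, so the others get W − 147 = $500.
Without Flint: best allocation of the remaining 4 bidders over all 5 slots is Apex→Slot 5 ($98), Harbor→Slot 1 ($121), Talus→Slot 3 ($148), Quanta→Slot 6 ($138), total $505.
VCG payment = (others' best without Flint) − (others' welfare with Flint) = 505 − 500 = $5.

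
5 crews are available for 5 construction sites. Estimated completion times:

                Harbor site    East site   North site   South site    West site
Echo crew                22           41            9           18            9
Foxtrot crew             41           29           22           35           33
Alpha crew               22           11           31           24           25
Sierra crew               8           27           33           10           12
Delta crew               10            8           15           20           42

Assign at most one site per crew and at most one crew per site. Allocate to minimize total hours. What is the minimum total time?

Minimum total: 62 hours

This is the linear assignment problem.
Optimal: Echo crew→West site (9 hours), Foxtrot crew→North site (22 hours), Alpha crew→East site (11 hours), Sierra crew→South site (10 hours), Delta crew→Harbor site (10 hours) — total 9+22+11+10+10 = 62 hours.
Column-greedy (each site in turn goes to its cheapest remaining crew) gives 82 hours, worse by 20.
Next-best assignment: Echo crew→West site, Foxtrot crew→North site, Alpha crew→East site, Sierra crew→Harbor site, Delta crew→South site = 70 hours.
Checked against all permutations: 62 hours is optimal.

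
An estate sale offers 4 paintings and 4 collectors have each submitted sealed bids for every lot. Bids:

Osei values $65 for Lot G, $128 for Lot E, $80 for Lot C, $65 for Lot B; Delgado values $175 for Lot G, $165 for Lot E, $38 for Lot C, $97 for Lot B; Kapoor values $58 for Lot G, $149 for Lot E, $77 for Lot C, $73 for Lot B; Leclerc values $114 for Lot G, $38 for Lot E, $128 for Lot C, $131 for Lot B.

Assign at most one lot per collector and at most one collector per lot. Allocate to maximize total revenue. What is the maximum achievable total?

Optimal: Osei→Lot C ($80), Delgado→Lot G ($175), Kapoor→Lot E ($149), Leclerc→Lot B ($131) — total 80+175+149+131 = $535.
Column-greedy (each lot in turn goes to its best remaining collector) gives $517, worse by 18.
Next-best assignment: Osei→Lot B, Delgado→Lot G, Kapoor→Lot E, Leclerc→Lot C = $517.
Swapping Leclerc↔Kapoor (Leclerc→Lot E $38, Kapoor→Lot B $73) loses 169.

Max total: $535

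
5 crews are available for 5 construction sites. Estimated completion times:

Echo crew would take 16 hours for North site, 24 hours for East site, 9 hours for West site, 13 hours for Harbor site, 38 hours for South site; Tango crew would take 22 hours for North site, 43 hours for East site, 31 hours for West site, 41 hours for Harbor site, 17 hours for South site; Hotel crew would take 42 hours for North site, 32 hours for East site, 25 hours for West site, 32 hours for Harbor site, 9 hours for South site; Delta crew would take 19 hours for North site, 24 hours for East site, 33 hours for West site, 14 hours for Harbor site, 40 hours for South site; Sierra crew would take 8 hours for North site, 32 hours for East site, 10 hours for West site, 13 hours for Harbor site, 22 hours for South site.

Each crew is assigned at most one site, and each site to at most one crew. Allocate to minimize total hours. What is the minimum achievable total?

Optimal: Echo crew→West site (9 hours), Tango crew→North site (22 hours), Hotel crew→South site (9 hours), Delta crew→East site (24 hours), Sierra crew→Harbor site (13 hours) — total 9+22+9+24+13 = 77 hours.
Every other assignment is strictly worse.

Min total: 77 hours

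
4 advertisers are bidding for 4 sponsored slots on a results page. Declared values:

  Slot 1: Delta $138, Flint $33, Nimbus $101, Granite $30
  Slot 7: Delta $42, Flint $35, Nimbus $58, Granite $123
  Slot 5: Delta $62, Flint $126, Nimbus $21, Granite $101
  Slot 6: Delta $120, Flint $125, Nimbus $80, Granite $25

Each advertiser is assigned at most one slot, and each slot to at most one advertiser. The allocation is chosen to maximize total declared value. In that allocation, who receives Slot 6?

Optimal: Delta→Slot 6 ($120), Flint→Slot 5 ($126), Nimbus→Slot 1 ($101), Granite→Slot 7 ($123) — total 120+126+101+123 = $470.
Max-entry greedy (repeatedly take the single best remaining cell) gives $467, worse by 3.
Next-best assignment: Delta→Slot 1, Flint→Slot 5, Nimbus→Slot 6, Granite→Slot 7 = $467.
Swapping Granite↔Nimbus (Granite→Slot 1 $30, Nimbus→Slot 7 $58) loses 136.
Delta's own top slot is Slot 1 ($138), but forcing Delta→Slot 1 and reassigning the rest optimally gives only $467 — worse by 3.

Delta receives Slot 6.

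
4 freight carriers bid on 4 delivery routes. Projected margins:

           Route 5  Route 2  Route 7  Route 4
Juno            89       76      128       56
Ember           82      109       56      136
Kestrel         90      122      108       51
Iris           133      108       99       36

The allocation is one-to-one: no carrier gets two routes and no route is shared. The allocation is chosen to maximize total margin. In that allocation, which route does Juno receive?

Optimal: Juno→Route 7 ($128k), Ember→Route 4 ($136k), Kestrel→Route 2 ($122k), Iris→Route 5 ($133k) — total 128+136+122+133 = $519k.
Next-best assignment: Juno→Route 7, Ember→Route 4, Kestrel→Route 5, Iris→Route 2 = $462k.

Juno receives Route 7.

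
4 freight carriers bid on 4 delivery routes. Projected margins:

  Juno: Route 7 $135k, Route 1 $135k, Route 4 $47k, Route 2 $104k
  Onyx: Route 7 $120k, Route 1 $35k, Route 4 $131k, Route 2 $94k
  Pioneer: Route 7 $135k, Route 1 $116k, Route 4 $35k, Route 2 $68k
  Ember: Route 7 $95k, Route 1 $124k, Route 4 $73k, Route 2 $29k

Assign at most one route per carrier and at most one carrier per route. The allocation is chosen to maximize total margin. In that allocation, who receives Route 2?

This is a one-to-one assignment (maximum-weight bipartite matching).
Optimal: Juno→Route 2 ($104k), Onyx→Route 4 ($131k), Pioneer→Route 7 ($135k), Ember→Route 1 ($124k) — total 104+131+135+124 = $494k.
Max-entry greedy (repeatedly take the single best remaining cell) gives $458k, worse by 36.
Next-best assignment: Juno→Route 7, Onyx→Route 4, Pioneer→Route 2, Ember→Route 1 = $458k.
Juno's own top route is Route 7 ($135k), but forcing Juno→Route 7 and reassigning the rest optimally gives only $458k — worse by 36.

Juno receives Route 2.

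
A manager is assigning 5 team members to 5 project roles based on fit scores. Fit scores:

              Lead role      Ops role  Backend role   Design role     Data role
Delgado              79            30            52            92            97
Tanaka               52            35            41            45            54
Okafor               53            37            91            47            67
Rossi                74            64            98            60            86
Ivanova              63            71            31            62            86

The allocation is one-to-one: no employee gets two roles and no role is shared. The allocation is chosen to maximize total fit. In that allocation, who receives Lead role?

This is a one-to-one assignment (maximum-weight bipartite matching).
Optimal: Delgado→Design role (92 pts), Tanaka→Lead role (52 pts), Okafor→Backend role (91 pts), Rossi→Data role (86 pts), Ivanova→Ops role (71 pts) — total 92+52+91+86+71 = 392 pts.
Max-entry greedy (repeatedly take the single best remaining cell) gives 364 pts, worse by 28.
Next-best assignment: Delgado→Design role, Tanaka→Lead role, Okafor→Backend role, Rossi→Ops role, Ivanova→Data role = 385 pts.
Swapping Ivanova↔Okafor (Ivanova→Backend role 31 pts, Okafor→Ops role 37 pts) loses 94.
Checked against all permutations: 392 pts is optimal.
Tanaka's own top role is Data role (54 pts), but forcing Tanaka→Data role and reassigning the rest optimally gives only 382 pts — worse by 10.

Tanaka receives Lead role.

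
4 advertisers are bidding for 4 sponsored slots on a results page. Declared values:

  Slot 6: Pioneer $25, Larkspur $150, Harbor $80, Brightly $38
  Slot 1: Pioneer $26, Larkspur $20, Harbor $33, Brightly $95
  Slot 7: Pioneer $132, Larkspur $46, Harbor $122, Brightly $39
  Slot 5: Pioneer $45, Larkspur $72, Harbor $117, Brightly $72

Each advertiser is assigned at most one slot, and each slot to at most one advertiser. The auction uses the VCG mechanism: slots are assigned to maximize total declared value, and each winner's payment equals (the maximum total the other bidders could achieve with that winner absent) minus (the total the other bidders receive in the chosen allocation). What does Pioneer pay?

Efficient allocation: Pioneer→Slot 7 ($132), Larkspur→Slot 6 ($150), Harbor→Slot 5 ($117), Brightly→Slot 1 ($95); total welfare W = $494.
Pioneer receives Slot 7 at value $132, so the others get W − 132 = $362.
Without Pioneer: best allocation of the remaining 3 bidders over all 4 slots is Larkspur→Slot 6 ($150), Harbor→Slot 7 ($122), Brightly→Slot 1 ($95), total $367.
VCG payment = (others' best without Pioneer) − (others' welfare with Pioneer) = 367 − 362 = $5.

Pioneer pays $5.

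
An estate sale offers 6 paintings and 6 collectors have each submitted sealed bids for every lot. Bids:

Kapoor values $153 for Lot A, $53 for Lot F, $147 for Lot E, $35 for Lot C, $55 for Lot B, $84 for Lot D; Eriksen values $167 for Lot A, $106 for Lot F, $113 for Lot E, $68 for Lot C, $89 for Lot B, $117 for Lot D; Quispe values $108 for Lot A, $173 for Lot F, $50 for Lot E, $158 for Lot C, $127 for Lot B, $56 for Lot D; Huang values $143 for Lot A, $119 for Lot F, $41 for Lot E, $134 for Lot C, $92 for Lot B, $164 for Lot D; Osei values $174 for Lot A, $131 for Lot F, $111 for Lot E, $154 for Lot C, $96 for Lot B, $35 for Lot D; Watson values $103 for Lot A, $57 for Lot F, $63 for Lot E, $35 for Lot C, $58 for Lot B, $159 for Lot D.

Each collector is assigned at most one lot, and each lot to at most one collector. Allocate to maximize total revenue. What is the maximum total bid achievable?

Maximum total: $892

Treat this as an assignment problem: match each collector to one lot.
Optimal: Kapoor→Lot E ($147), Eriksen→Lot A ($167), Quispe→Lot F ($173), Huang→Lot B ($92), Osei→Lot C ($154), Watson→Lot D ($159) — total 147+167+173+92+154+159 = $892.
Max-entry greedy (repeatedly take the single best remaining cell) gives $782, worse by 110.
Swapping Osei↔Watson (Osei→Lot D $35, Watson→Lot C $35) loses 243.
No other one-to-one assignment exceeds $892.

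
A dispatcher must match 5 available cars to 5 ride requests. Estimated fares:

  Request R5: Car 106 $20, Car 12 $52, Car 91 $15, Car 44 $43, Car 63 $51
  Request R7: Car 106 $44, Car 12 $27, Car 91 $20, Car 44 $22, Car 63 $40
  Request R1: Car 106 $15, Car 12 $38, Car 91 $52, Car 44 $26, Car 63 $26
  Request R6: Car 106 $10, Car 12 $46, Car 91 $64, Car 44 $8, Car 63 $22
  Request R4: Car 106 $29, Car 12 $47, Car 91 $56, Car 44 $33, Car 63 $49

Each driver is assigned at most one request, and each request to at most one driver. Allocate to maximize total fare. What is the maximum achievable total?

Max total: $238

Optimal: Car 106→Request R7 ($44), Car 12→Request R1 ($38), Car 91→Request R6 ($64), Car 44→Request R5 ($43), Car 63→Request R4 ($49) — total 44+38+64+43+49 = $238.
Swapping Car 63↔Car 106 (Car 63→Request R7 $40, Car 106→Request R4 $29) loses 24.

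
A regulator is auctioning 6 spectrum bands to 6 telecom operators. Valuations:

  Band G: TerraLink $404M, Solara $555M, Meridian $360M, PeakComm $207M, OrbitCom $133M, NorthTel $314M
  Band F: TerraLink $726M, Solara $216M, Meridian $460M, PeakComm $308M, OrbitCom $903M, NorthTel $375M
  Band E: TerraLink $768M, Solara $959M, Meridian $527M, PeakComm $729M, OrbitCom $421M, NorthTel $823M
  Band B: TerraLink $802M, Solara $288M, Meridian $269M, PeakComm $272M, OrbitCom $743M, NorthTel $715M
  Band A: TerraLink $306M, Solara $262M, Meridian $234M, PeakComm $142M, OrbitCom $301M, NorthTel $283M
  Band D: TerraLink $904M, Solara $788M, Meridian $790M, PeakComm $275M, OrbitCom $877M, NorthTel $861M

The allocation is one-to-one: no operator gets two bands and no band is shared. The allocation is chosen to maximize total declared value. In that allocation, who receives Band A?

This is the linear assignment problem.
Optimal: TerraLink→Band B ($802M), Solara→Band G ($555M), Meridian→Band A ($234M), PeakComm→Band E ($729M), OrbitCom→Band F ($903M), NorthTel→Band D ($861M) — total 802+555+234+729+903+861 = $4084M.
Swapping NorthTel↔Solara (NorthTel→Band G $314M, Solara→Band D $788M) loses 314.
Checked against all permutations: $4084M is optimal.
Meridian's own top band is Band D ($790M), but forcing Meridian→Band D and reassigning the rest optimally gives only $4062M — worse by 22.

Meridian receives Band A.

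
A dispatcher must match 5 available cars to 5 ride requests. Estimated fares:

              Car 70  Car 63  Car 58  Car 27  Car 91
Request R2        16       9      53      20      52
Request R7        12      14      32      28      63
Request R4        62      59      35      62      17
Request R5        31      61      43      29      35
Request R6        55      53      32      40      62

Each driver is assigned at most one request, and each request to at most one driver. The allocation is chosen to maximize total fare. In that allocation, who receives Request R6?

This is the linear assignment problem.
Optimal: Car 70→Request R6 ($55), Car 63→Request R5 ($61), Car 58→Request R2 ($53), Car 27→Request R4 ($62), Car 91→Request R7 ($63) — total 55+61+53+62+63 = $294.
Max-entry greedy (repeatedly take the single best remaining cell) gives $279, worse by 15.
Next-best assignment: Car 70→Request R4, Car 63→Request R5, Car 58→Request R2, Car 27→Request R6, Car 91→Request R7 = $279.
Swapping Car 58↔Car 70 (Car 58→Request R6 $32, Car 70→Request R2 $16) loses 60.
No other one-to-one assignment exceeds $294.
Car 70's own top request is Request R4 ($62), but forcing Car 70→Request R4 and reassigning the rest optimally gives only $279 — worse by 15.

Car 70 receives Request R6.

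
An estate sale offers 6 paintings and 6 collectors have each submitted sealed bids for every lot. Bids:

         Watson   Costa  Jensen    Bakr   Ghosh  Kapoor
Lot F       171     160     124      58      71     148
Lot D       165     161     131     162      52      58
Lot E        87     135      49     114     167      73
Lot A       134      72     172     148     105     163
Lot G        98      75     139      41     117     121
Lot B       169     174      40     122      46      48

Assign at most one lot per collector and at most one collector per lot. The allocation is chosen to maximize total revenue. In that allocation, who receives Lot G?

Jensen receives Lot G.

Optimal: Watson→Lot F ($171), Costa→Lot B ($174), Jensen→Lot G ($139), Bakr→Lot D ($162), Ghosh→Lot E ($167), Kapoor→Lot A ($163) — total 171+174+139+162+167+163 = $976.
Next-best assignment: Watson→Lot F, Costa→Lot B, Jensen→Lot A, Bakr→Lot D, Ghosh→Lot E, Kapoor→Lot G = $967.
Jensen's own top lot is Lot A ($172), but forcing Jensen→Lot A and reassigning the rest optimally gives only $967 — worse by 9.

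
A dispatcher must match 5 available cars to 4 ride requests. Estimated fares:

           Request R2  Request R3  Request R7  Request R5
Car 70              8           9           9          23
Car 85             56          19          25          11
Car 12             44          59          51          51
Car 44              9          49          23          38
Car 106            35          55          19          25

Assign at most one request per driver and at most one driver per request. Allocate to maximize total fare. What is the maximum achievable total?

Max total: $200

Optimal: Car 85→Request R2 ($56), Car 106→Request R3 ($55), Car 12→Request R7 ($51), Car 44→Request R5 ($38) — total 56+55+51+38 = $200.
Row-greedy (each driver in turn takes its best remaining request) gives $161, worse by 39.
Next-best assignment: Car 85→Request R2, Car 106→Request R3, Car 12→Request R7, Car 70→Request R5 = $185.
Swapping Car 12↔Car 44 (Car 12→Request R5 $51, Car 44→Request R7 $23) loses 15.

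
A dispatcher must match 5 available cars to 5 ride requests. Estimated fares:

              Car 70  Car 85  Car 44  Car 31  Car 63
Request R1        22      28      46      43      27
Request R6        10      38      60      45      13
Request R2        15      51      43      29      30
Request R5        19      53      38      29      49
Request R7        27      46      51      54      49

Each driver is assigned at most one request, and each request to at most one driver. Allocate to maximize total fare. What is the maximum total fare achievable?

Maximum total: $236

Optimal: Car 70→Request R1 ($22), Car 85→Request R2 ($51), Car 44→Request R6 ($60), Car 31→Request R7 ($54), Car 63→Request R5 ($49) — total 22+51+60+54+49 = $236.
Row-greedy (each driver in turn takes its best remaining request) gives $213, worse by 23.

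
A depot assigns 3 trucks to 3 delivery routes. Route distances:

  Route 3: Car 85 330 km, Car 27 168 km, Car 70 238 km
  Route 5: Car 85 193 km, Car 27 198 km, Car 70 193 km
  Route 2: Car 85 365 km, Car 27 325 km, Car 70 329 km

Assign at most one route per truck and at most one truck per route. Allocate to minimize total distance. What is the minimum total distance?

Optimal: Car 85→Route 5 (193 km), Car 27→Route 3 (168 km), Car 70→Route 2 (329 km) — total 193+168+329 = 690 km.
Next-best assignment: Car 85→Route 2, Car 27→Route 3, Car 70→Route 5 = 726 km.
Swapping Car 70↔Car 85 (Car 70→Route 5 193 km, Car 85→Route 2 365 km) adds 36.
Checked against all permutations: 690 km is optimal.

Min total: 690 km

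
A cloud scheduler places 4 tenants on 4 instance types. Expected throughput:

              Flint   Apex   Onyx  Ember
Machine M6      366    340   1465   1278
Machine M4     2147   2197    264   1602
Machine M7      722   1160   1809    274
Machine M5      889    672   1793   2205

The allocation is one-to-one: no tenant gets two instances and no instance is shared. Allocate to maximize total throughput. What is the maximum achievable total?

Maximum total: 6977 ops/s

This is a one-to-one assignment (maximum-weight bipartite matching).
Optimal: Flint→Machine M4 (2147 ops/s), Apex→Machine M7 (1160 ops/s), Onyx→Machine M6 (1465 ops/s), Ember→Machine M5 (2205 ops/s) — total 2147+1160+1465+2205 = 6977 ops/s.
Row-greedy (each tenant in turn takes its best remaining instance) gives 6378 ops/s, worse by 599.
Every other assignment is strictly worse.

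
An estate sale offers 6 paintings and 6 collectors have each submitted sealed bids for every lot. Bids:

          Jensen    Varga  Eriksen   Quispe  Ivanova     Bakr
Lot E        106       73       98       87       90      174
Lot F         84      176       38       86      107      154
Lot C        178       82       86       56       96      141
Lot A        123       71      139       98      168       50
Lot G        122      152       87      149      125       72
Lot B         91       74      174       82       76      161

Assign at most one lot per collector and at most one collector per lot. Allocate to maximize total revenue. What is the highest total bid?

Optimal: Jensen→Lot C ($178), Varga→Lot F ($176), Eriksen→Lot B ($174), Quispe→Lot G ($149), Ivanova→Lot A ($168), Bakr→Lot E ($174) — total 178+176+174+149+168+174 = $1019.

Maximum total: $1019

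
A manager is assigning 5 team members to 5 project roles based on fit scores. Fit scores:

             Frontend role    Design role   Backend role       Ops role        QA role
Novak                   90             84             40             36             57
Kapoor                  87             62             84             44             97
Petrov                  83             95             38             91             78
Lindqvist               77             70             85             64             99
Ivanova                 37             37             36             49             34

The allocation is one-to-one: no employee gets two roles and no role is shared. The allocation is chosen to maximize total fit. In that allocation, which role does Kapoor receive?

Optimal: Novak→Frontend role (90 pts), Kapoor→Backend role (84 pts), Petrov→Design role (95 pts), Lindqvist→QA role (99 pts), Ivanova→Ops role (49 pts) — total 90+84+95+99+49 = 417 pts.
Kapoor's own top role is QA role (97 pts), but forcing Kapoor→QA role and reassigning the rest optimally gives only 416 pts — worse by 1.

Kapoor receives Backend role.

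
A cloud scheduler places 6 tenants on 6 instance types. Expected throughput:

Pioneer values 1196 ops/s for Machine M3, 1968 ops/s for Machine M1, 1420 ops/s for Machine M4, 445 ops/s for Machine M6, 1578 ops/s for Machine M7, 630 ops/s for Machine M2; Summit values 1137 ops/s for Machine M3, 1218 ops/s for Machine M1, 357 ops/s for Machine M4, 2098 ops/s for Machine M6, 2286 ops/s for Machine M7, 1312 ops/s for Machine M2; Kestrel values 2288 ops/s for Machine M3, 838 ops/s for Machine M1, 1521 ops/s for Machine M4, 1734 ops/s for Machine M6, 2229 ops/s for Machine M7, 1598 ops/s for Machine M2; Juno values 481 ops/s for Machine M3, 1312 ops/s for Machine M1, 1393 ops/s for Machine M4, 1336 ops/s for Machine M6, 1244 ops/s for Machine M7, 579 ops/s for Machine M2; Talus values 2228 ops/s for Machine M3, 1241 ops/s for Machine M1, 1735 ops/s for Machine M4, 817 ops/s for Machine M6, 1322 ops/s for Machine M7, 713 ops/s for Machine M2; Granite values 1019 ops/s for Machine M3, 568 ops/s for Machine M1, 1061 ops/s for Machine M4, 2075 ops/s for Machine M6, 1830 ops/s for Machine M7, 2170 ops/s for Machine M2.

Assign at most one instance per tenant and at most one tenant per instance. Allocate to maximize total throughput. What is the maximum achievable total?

Maximum total: 12086 ops/s

Optimal: Pioneer→Machine M1 (1968 ops/s), Summit→Machine M6 (2098 ops/s), Kestrel→Machine M7 (2229 ops/s), Juno→Machine M4 (1393 ops/s), Talus→Machine M3 (2228 ops/s), Granite→Machine M2 (2170 ops/s) — total 1968+2098+2229+1393+2228+2170 = 12086 ops/s.
Max-entry greedy (repeatedly take the single best remaining cell) gives 11783 ops/s, worse by 303.
Swapping Kestrel↔Juno (Kestrel→Machine M4 1521 ops/s, Juno→Machine M7 1244 ops/s) loses 857.
Checked against all permutations: 12086 ops/s is optimal.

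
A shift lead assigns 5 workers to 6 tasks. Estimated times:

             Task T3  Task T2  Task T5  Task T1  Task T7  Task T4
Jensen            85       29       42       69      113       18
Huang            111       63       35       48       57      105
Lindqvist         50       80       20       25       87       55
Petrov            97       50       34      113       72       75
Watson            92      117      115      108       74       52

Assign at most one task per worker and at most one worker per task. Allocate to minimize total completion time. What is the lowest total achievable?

Min total: 197 min

Optimal: Jensen→Task T2 (29 min), Huang→Task T7 (57 min), Lindqvist→Task T1 (25 min), Petrov→Task T5 (34 min), Watson→Task T4 (52 min) — total 29+57+25+34+52 = 197 min.
Column-greedy (each task in turn goes to its cheapest remaining worker) gives 235 min, worse by 38.
Next-best assignment: Jensen→Task T4, Huang→Task T5, Lindqvist→Task T1, Petrov→Task T2, Watson→Task T7 = 202 min.
Swapping Petrov↔Lindqvist (Petrov→Task T1 113 min, Lindqvist→Task T5 20 min) adds 74.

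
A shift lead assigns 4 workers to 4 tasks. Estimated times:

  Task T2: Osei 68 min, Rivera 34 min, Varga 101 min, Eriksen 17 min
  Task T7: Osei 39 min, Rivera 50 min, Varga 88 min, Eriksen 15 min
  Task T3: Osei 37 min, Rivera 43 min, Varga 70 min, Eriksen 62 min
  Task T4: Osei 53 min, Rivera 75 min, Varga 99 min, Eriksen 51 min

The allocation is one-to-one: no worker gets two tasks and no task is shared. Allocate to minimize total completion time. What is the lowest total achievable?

Treat this as an assignment problem: match each worker to one task.
Optimal: Osei→Task T4 (53 min), Rivera→Task T2 (34 min), Varga→Task T3 (70 min), Eriksen→Task T7 (15 min) — total 53+34+70+15 = 172 min.
Column-greedy (each task in turn goes to its cheapest remaining worker) gives 198 min, worse by 26.
Swapping Rivera↔Eriksen (Rivera→Task T7 50 min, Eriksen→Task T2 17 min) adds 18.

Min total: 172 min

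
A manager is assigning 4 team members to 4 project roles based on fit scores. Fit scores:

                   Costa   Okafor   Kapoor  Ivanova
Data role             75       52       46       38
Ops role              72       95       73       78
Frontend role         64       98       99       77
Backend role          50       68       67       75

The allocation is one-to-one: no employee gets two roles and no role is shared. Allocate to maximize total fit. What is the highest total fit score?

Max total: 344 pts

Optimal: Costa→Data role (75 pts), Okafor→Ops role (95 pts), Kapoor→Frontend role (99 pts), Ivanova→Backend role (75 pts) — total 75+95+99+75 = 344 pts.
Row-greedy (each employee in turn takes its best remaining role) gives 321 pts, worse by 23.
Every other assignment is strictly worse.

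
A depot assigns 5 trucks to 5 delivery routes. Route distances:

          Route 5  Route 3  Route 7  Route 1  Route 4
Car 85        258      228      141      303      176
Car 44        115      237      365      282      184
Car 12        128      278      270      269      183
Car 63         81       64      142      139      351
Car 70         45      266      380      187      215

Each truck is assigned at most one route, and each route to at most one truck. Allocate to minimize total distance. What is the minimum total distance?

This is a one-to-one assignment (minimum-cost bipartite matching).
Optimal: Car 85→Route 7 (141 km), Car 44→Route 5 (115 km), Car 12→Route 4 (183 km), Car 63→Route 3 (64 km), Car 70→Route 1 (187 km) — total 141+115+183+64+187 = 690 km.
Column-greedy (each route in turn goes to its cheapest remaining truck) gives 703 km, worse by 13.
Swapping Car 12↔Car 70 (Car 12→Route 1 269 km, Car 70→Route 4 215 km) adds 114.
Every other assignment is strictly worse.

Min total: 690 km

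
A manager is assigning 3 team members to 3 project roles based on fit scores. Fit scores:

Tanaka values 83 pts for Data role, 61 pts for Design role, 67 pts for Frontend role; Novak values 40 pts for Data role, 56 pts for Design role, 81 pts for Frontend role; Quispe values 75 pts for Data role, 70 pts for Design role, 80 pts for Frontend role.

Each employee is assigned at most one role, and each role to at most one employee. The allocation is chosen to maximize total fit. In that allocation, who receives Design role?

This is a one-to-one assignment (maximum-weight bipartite matching).
Optimal: Tanaka→Data role (83 pts), Novak→Frontend role (81 pts), Quispe→Design role (70 pts) — total 83+81+70 = 234 pts.
Quispe's own top role is Frontend role (80 pts), but forcing Quispe→Frontend role and reassigning the rest optimally gives only 219 pts — worse by 15.

Quispe receives Design role.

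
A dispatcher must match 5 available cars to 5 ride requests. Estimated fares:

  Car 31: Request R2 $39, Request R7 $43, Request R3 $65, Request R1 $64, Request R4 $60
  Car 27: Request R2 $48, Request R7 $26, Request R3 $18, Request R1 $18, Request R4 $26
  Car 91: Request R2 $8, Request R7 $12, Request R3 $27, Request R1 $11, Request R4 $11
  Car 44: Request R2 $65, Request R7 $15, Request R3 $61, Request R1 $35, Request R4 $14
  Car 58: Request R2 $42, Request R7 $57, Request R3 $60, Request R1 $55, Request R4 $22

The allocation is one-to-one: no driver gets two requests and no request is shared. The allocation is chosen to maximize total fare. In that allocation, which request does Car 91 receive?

Optimal: Car 31→Request R1 ($64), Car 27→Request R2 ($48), Car 91→Request R4 ($11), Car 44→Request R3 ($61), Car 58→Request R7 ($57) — total 64+48+11+61+57 = $241.
Column-greedy (each request in turn goes to its best remaining driver) gives $216, worse by 25.
Car 91's own top request is Request R3 ($27), but forcing Car 91→Request R3 and reassigning the rest optimally gives only $239 — worse by 2.

Car 91 receives Request R4.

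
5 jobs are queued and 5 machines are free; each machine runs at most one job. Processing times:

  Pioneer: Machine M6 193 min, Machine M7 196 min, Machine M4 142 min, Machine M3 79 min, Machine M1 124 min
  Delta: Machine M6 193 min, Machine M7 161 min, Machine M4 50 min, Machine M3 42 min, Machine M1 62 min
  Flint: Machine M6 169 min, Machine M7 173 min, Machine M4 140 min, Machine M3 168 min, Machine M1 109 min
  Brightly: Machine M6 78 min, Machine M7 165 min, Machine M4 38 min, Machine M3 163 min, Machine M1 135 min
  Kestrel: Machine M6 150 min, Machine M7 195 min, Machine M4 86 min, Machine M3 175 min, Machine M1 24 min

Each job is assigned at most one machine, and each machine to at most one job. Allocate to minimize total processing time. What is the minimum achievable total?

Optimal: Pioneer→Machine M3 (79 min), Delta→Machine M4 (50 min), Flint→Machine M7 (173 min), Brightly→Machine M6 (78 min), Kestrel→Machine M1 (24 min) — total 79+50+173+78+24 = 404 min.
Row-greedy (each job in turn takes its cheapest remaining machine) gives 511 min, worse by 107.
Swapping Flint↔Pioneer (Flint→Machine M3 168 min, Pioneer→Machine M7 196 min) adds 112.

Minimum total: 404 min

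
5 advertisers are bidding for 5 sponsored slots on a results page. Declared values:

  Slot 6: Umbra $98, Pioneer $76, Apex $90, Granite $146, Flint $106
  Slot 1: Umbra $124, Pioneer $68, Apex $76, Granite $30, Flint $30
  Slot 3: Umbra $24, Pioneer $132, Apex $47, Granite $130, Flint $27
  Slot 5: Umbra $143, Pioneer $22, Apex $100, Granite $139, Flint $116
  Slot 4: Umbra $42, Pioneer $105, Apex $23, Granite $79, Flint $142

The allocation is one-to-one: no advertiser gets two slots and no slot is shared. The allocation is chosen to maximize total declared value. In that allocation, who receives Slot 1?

Treat this as an assignment problem: match each advertiser to one slot.
Optimal: Umbra→Slot 1 ($124), Pioneer→Slot 3 ($132), Apex→Slot 5 ($100), Granite→Slot 6 ($146), Flint→Slot 4 ($142) — total 124+132+100+146+142 = $644.
Row-greedy (each advertiser in turn takes its best remaining slot) gives $474, worse by 170.
No other one-to-one assignment exceeds $644.
Umbra's own top slot is Slot 5 ($143), but forcing Umbra→Slot 5 and reassigning the rest optimally gives only $639 — worse by 5.

Umbra receives Slot 1.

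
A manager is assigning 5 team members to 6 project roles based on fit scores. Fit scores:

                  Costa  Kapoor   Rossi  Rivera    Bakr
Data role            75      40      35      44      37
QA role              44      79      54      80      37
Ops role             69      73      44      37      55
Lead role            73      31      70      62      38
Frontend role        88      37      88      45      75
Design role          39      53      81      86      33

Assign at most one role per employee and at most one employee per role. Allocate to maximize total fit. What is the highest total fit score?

This is a one-to-one assignment (maximum-weight bipartite matching).
Optimal: Costa→Data role (75 pts), Kapoor→QA role (79 pts), Rossi→Lead role (70 pts), Rivera→Design role (86 pts), Bakr→Frontend role (75 pts) — total 75+79+70+86+75 = 385 pts.
Column-greedy (each role in turn goes to its best remaining employee) gives 373 pts, worse by 12.
Swapping Bakr↔Kapoor (Bakr→QA role 37 pts, Kapoor→Frontend role 37 pts) loses 80.
Checked against all permutations: 385 pts is optimal.

Max total: 385 pts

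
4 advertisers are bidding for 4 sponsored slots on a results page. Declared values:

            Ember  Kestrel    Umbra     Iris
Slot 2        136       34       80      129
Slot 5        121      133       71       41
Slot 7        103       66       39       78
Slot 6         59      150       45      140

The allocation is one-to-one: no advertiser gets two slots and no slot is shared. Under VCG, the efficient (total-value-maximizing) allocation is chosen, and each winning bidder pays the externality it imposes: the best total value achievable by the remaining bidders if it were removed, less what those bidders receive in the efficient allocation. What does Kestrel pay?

Efficient allocation: Ember→Slot 7 ($103), Kestrel→Slot 5 ($133), Umbra→Slot 2 ($80), Iris→Slot 6 ($140); total welfare W = $456.
Kestrel receives Slot 5 at value $133, so the others get W − 133 = $323.
Without Kestrel: best allocation of the remaining 3 bidders over all 4 slots is Ember→Slot 2 ($136), Umbra→Slot 5 ($71), Iris→Slot 6 ($140), total $347.
VCG payment = (others' best without Kestrel) − (others' welfare with Kestrel) = 347 − 323 = $24.

Kestrel pays $24.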